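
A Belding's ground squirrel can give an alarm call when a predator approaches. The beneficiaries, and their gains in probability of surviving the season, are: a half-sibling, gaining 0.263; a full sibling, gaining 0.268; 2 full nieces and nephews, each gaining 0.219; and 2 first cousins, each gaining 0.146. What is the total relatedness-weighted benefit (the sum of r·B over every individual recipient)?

0.34575

r to a half-sibling = 1/4 (half-sibs share one parent — one path of length 2: r = (1/2)^2 = 1/4).
r to a full sibling = 1/2 (full sibs share both parents — two paths of length 2: r = 2·(1/2)^2 = 1/2).
r to a full niece or nephew = 0.25 (full aunt/uncle↔niece/nephew: two paths of length 3 through the shared grandparent pair: r = 2·(1/2)^3 = 1/4).
r to a first cousin = 1/8 (first cousins share one grandparent pair — two paths of length 4: r = 2·(1/2)^4 = 1/8).
Summing one r·B term per recipient: 1·0.25·0.263 + 1·0.5·0.268 + 2·0.25·0.219 + 2·0.125·0.146 = 0.34575.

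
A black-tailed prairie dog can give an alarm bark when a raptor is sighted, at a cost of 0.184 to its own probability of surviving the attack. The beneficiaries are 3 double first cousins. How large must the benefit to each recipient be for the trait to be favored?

r to a double first cousin = 0.25 (double first cousins share both grandparent pairs — four paths of length 4: r = 4·(1/2)^4 = 1/4).
Hamilton's rule with n recipients of equal r: n·r·B > C, so B > C/(n·r) = 0.184/(3·0.25) = 0.2453.

0.2453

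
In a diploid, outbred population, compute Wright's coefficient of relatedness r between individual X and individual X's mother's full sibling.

Each parent–offspring link contributes a factor of 1/2, and independent paths through distinct common ancestors add.
Full aunt/uncle↔niece/nephew: two paths of length 3 through the shared grandparent pair: r = 2·(1/2)^3 = 1/4.

0.25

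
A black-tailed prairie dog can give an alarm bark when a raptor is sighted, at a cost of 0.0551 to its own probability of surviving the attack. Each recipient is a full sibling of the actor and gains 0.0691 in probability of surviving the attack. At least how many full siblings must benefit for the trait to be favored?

2

r to a full sibling = 1/2 (full sibs share both parents — two paths of length 2: r = 2·(1/2)^2 = 1/2).
Hamilton's rule: n·r·B > C  ⇒  n > C/(r·B) = 0.0551/(0.5·0.0691) = 1.595.
The smallest integer exceeding 1.595 is 2.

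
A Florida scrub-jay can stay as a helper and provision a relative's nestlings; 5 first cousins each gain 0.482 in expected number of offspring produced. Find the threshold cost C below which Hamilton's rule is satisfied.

0.30125

r to a first cousin = 1/8 (first cousins share one grandparent pair — two paths of length 4: r = 2·(1/2)^4 = 1/8).
Hamilton's rule: n·r·B > C, so the trait is favored while C < n·r·B = 5·0.125·0.482 = 0.30125.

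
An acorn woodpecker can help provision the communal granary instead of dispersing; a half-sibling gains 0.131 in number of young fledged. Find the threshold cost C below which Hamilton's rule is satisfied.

0.03275

r to a half-sibling = 0.25 (half-sibs share one parent — one path of length 2: r = (1/2)^2 = 1/4).
Hamilton's rule: n·r·B > C, so the trait is favored while C < n·r·B = 1·0.25·0.131 = 0.03275.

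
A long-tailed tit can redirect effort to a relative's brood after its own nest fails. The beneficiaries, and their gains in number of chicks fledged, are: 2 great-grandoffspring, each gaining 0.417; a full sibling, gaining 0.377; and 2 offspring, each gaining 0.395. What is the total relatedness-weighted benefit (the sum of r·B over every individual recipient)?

r to a great-grandoffspring = 1/8 (three parent–offspring links: r = (1/2)^3 = 1/8).
r to a full sibling = 0.5 (full sibs share both parents — two paths of length 2: r = 2·(1/2)^2 = 1/2).
r to an offspring = 1/2 (one parent–offspring link: r = (1/2)^1 = 1/2).
Summing one r·B term per recipient: 2·0.125·0.417 + 1·0.5·0.377 + 2·0.5·0.395 = 0.68775.

0.68775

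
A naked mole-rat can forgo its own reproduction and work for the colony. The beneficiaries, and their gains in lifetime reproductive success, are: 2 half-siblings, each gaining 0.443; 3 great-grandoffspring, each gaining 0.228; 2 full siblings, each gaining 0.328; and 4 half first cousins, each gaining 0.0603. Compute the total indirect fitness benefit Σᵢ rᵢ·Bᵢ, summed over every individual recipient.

r to a half-sibling = 1/4 (half-sibs share one parent — one path of length 2: r = (1/2)^2 = 1/4).
r to a great-grandoffspring = 0.125 (three parent–offspring links: r = (1/2)^3 = 1/8).
r to a full sibling = 0.5 (full sibs share both parents — two paths of length 2: r = 2·(1/2)^2 = 1/2).
r to a half first cousin = 0.0625 (half first cousins share one grandparent — one path of length 4: r = (1/2)^4 = 1/16).
Summing one r·B term per recipient: 2·0.25·0.443 + 3·0.125·0.228 + 2·0.5·0.328 + 4·0.0625·0.0603 = 0.650075.

0.650075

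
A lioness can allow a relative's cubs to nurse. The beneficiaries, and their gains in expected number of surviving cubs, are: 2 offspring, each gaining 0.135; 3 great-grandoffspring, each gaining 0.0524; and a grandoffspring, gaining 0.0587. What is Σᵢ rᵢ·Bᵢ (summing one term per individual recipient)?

0.169325

r to an offspring = 0.5 (one parent–offspring link: r = (1/2)^1 = 1/2).
r to a great-grandoffspring = 1/8 (three parent–offspring links: r = (1/2)^3 = 1/8).
r to a grandoffspring = 1/4 (two parent–offspring links: r = (1/2)^2 = 1/4).
Summing one r·B term per recipient: 2·0.5·0.135 + 3·0.125·0.0524 + 1·0.25·0.0587 = 0.169325.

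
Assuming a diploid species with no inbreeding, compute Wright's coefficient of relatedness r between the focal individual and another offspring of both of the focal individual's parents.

0.5

Each parent–offspring link contributes a factor of 1/2, and independent paths through distinct common ancestors add.
Full sibs share both parents — two paths of length 2: r = 2·(1/2)^2 = 1/2.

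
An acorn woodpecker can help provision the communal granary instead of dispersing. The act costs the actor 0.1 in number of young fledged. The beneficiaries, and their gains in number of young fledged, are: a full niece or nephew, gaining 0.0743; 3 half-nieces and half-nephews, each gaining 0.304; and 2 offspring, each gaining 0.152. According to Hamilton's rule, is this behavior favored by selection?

Hamilton's rule: the trait is favored when the sum of r·B over every recipient exceeds the actor's cost C.
r to a full niece or nephew = 0.25 (full aunt/uncle↔niece/nephew: two paths of length 3 through the shared grandparent pair: r = 2·(1/2)^3 = 1/4).
r to a half-niece or half-nephew = 0.125 (half-aunt/uncle↔niece/nephew: one path of length 3: r = (1/2)^3 = 1/8).
r to an offspring = 0.5 (one parent–offspring link: r = (1/2)^1 = 1/2).
Summing one r·B term per recipient: 1·0.25·0.0743 + 3·0.125·0.304 + 2·0.5·0.152 = 0.284575.
0.284575 > 0.1: the indirect benefit exceeds the cost.

Yes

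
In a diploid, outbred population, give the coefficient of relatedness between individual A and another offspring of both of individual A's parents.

Each parent–offspring link contributes a factor of 1/2, and independent paths through distinct common ancestors add.
Full sibs share both parents — two paths of length 2: r = 2·(1/2)^2 = 1/2.

0.5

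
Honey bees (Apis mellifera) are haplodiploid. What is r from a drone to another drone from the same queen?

Haploid brothers each carry a random half of the queen's diploid genome, so on average they share half: r = 1/2.

0.5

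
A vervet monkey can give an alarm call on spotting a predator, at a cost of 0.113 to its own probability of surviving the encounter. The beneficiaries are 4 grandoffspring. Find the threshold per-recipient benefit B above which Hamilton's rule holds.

0.113

r to a grandoffspring = 0.25 (two parent–offspring links: r = (1/2)^2 = 1/4).
Hamilton's rule with n recipients of equal r: n·r·B > C, so B > C/(n·r) = 0.113/(4·0.25) = 0.113.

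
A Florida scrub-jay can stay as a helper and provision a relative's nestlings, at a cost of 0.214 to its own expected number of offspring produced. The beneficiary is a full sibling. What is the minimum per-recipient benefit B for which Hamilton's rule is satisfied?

r to a full sibling = 0.5 (full sibs share both parents — two paths of length 2: r = 2·(1/2)^2 = 1/2).
Hamilton's rule with n recipients of equal r: n·r·B > C, so B > C/(n·r) = 0.214/(1·0.5) = 0.428.

0.428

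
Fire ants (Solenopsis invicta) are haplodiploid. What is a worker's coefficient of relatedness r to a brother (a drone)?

0.25

Her haploid brother carries none of their father's genes and a random half of their mother's genome; that half matches the maternal half of her own genome with probability 1/2: r = 1/2 · 1/2 = 1/4.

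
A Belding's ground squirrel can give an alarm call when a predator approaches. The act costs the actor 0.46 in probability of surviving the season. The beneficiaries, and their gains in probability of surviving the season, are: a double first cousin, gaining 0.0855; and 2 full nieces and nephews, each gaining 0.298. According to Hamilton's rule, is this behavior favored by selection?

No

Hamilton's rule: the trait is favored when the sum of r·B over every recipient exceeds the actor's cost C.
r to a double first cousin = 1/4 (double first cousins share both grandparent pairs — four paths of length 4: r = 4·(1/2)^4 = 1/4).
r to a full niece or nephew = 1/4 (full aunt/uncle↔niece/nephew: two paths of length 3 through the shared grandparent pair: r = 2·(1/2)^3 = 1/4).
Summing one r·B term per recipient: 1·0.25·0.0855 + 2·0.25·0.298 = 0.170375.
0.170375 < 0.46: the indirect benefit is less than the cost.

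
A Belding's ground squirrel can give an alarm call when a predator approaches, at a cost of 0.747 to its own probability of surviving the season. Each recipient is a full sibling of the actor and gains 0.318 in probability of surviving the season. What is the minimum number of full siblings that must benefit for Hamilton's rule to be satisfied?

5

r to a full sibling = 0.5 (full sibs share both parents — two paths of length 2: r = 2·(1/2)^2 = 1/2).
Hamilton's rule: n·r·B > C  ⇒  n > C/(r·B) = 0.747/(0.5·0.318) = 4.698.
The smallest integer exceeding 4.698 is 5.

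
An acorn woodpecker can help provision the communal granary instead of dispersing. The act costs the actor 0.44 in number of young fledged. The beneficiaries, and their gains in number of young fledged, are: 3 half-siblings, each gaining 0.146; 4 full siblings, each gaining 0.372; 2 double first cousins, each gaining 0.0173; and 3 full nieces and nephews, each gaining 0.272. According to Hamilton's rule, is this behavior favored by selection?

Yes

Hamilton's rule: the trait is favored when the sum of r·B over every recipient exceeds the actor's cost C.
r to a half-sibling = 1/4 (half-sibs share one parent — one path of length 2: r = (1/2)^2 = 1/4).
r to a full sibling = 1/2 (full sibs share both parents — two paths of length 2: r = 2·(1/2)^2 = 1/2).
r to a double first cousin = 0.25 (double first cousins share both grandparent pairs — four paths of length 4: r = 4·(1/2)^4 = 1/4).
r to a full niece or nephew = 0.25 (full aunt/uncle↔niece/nephew: two paths of length 3 through the shared grandparent pair: r = 2·(1/2)^3 = 1/4).
Summing one r·B term per recipient: 3·0.25·0.146 + 4·0.5·0.372 + 2·0.25·0.0173 + 3·0.25·0.272 = 1.06615.
1.06615 > 0.44: the indirect benefit exceeds the cost.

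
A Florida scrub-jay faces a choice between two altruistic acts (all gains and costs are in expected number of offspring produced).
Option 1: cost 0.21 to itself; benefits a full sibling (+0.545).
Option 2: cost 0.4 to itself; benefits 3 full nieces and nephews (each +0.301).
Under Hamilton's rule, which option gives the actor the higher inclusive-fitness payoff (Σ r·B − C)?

Option 1

Option 1: r to a full sibling = 0.5.
Option 1: Σ r·B − C = (1·0.5·0.545) − 0.21 = 0.0625.
Option 2: r to a full niece or nephew = 0.25.
Option 2: Σ r·B − C = (3·0.25·0.301) − 0.4 = -0.17425.
Option 1 has the higher net inclusive-fitness payoff.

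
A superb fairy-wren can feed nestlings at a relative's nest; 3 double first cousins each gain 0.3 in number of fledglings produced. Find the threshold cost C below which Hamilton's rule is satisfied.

r to a double first cousin = 1/4 (double first cousins share both grandparent pairs — four paths of length 4: r = 4·(1/2)^4 = 1/4).
Hamilton's rule: n·r·B > C, so the trait is favored while C < n·r·B = 3·0.25·0.3 = 0.225.

0.225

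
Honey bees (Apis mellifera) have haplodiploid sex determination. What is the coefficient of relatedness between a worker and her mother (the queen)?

0.5

One meiotic link between diploid queen and diploid daughter: r = 1/2.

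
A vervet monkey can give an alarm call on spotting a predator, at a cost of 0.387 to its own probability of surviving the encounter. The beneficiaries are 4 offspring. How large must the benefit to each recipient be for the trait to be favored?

r to an offspring = 1/2 (one parent–offspring link: r = (1/2)^1 = 1/2).
Hamilton's rule with n recipients of equal r: n·r·B > C, so B > C/(n·r) = 0.387/(4·0.5) = 0.1935.

0.1935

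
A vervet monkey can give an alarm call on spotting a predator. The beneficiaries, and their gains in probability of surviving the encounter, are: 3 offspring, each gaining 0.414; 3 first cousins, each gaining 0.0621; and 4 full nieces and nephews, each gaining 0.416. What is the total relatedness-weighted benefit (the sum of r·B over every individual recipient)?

1.0602875

r to an offspring = 1/2 (one parent–offspring link: r = (1/2)^1 = 1/2).
r to a first cousin = 0.125 (first cousins share one grandparent pair — two paths of length 4: r = 2·(1/2)^4 = 1/8).
r to a full niece or nephew = 0.25 (full aunt/uncle↔niece/nephew: two paths of length 3 through the shared grandparent pair: r = 2·(1/2)^3 = 1/4).
Summing one r·B term per recipient: 3·0.5·0.414 + 3·0.125·0.0621 + 4·0.25·0.416 = 1.0602875.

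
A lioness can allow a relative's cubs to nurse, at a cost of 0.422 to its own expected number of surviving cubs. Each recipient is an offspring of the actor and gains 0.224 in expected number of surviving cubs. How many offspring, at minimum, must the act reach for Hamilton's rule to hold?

r to an offspring = 1/2 (one parent–offspring link: r = (1/2)^1 = 1/2).
Hamilton's rule: n·r·B > C  ⇒  n > C/(r·B) = 0.422/(0.5·0.224) = 3.768.
The smallest integer exceeding 3.768 is 4.

4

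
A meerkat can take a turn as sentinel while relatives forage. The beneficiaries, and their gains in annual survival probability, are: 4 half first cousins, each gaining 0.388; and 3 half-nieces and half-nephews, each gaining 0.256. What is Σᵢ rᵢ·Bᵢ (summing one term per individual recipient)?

0.193

r to a half first cousin = 0.0625 (half first cousins share one grandparent — one path of length 4: r = (1/2)^4 = 1/16).
r to a half-niece or half-nephew = 1/8 (half-aunt/uncle↔niece/nephew: one path of length 3: r = (1/2)^3 = 1/8).
Summing one r·B term per recipient: 4·0.0625·0.388 + 3·0.125·0.256 = 0.193.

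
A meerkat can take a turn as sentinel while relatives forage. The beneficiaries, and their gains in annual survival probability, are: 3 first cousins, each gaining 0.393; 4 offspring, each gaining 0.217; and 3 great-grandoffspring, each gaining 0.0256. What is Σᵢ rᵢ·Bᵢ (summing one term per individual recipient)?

r to a first cousin = 0.125 (first cousins share one grandparent pair — two paths of length 4: r = 2·(1/2)^4 = 1/8).
r to an offspring = 1/2 (one parent–offspring link: r = (1/2)^1 = 1/2).
r to a great-grandoffspring = 0.125 (three parent–offspring links: r = (1/2)^3 = 1/8).
Summing one r·B term per recipient: 3·0.125·0.393 + 4·0.5·0.217 + 3·0.125·0.0256 = 0.590975.

0.590975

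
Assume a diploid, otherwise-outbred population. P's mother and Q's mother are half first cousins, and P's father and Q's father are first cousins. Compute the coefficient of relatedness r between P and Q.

0.046875

With two independent routes of shared ancestry, r is the sum of the two contributions.
P and Q are related in two ways: half second cousins through their mothers (r = 1/64) and second cousins through their fathers (r = 1/32).
r = 1/64 + 1/32 = 0.046875.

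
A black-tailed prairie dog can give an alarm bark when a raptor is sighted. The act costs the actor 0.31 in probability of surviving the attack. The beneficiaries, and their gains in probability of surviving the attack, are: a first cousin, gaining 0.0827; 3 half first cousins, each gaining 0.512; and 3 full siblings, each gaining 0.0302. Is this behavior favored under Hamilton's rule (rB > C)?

Hamilton's rule: the trait is favored when the sum of r·B over every recipient exceeds the actor's cost C.
r to a first cousin = 1/8 (first cousins share one grandparent pair — two paths of length 4: r = 2·(1/2)^4 = 1/8).
r to a half first cousin = 0.0625 (half first cousins share one grandparent — one path of length 4: r = (1/2)^4 = 1/16).
r to a full sibling = 1/2 (full sibs share both parents — two paths of length 2: r = 2·(1/2)^2 = 1/2).
Summing one r·B term per recipient: 1·0.125·0.0827 + 3·0.0625·0.512 + 3·0.5·0.0302 = 0.1516375.
0.1516375 < 0.31: the indirect benefit is less than the cost.

No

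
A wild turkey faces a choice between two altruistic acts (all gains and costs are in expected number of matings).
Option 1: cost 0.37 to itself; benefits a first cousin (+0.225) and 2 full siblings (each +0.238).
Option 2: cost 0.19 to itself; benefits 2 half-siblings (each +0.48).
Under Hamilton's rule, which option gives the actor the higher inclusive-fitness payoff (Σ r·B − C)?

Option 2

Option 1: r to a first cousin = 0.125.
Option 1: r to a full sibling = 0.5.
Option 1: Σ r·B − C = (1·0.125·0.225 + 2·0.5·0.238) − 0.37 = -0.103875.
Option 2: r to a half-sibling = 0.25.
Option 2: Σ r·B − C = (2·0.25·0.48) − 0.19 = 0.05.
Option 2 has the higher net inclusive-fitness payoff.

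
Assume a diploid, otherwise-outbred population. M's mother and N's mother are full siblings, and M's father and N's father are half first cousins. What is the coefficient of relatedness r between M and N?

Independent pedigree routes through distinct common ancestors add.
M and N are related in two ways: first cousins through their mothers (r = 1/8) and half second cousins through their fathers (r = 1/64).
r = 1/8 + 1/64 = 0.140625.

0.140625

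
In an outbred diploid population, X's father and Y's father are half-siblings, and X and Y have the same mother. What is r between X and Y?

0.3125

With two independent routes of shared ancestry, r is the sum of the two contributions.
X and Y are related in two ways: half first cousins through their fathers (r = 1/16) and half-sibs through their shared mother (r = 1/4).
r = 1/16 + 1/4 = 5/16 = 0.3125.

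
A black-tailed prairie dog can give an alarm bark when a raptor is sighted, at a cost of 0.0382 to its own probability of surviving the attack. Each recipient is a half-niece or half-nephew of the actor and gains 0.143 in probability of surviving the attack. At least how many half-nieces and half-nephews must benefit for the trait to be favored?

3

r to a half-niece or half-nephew = 0.125 (half-aunt/uncle↔niece/nephew: one path of length 3: r = (1/2)^3 = 1/8).
Hamilton's rule: n·r·B > C  ⇒  n > C/(r·B) = 0.0382/(0.125·0.143) = 2.137.
The smallest integer exceeding 2.137 is 3.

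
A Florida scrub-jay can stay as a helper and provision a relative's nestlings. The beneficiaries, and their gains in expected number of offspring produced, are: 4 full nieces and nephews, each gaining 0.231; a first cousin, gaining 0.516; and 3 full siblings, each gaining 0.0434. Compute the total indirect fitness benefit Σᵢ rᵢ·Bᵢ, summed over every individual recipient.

r to a full niece or nephew = 1/4 (full aunt/uncle↔niece/nephew: two paths of length 3 through the shared grandparent pair: r = 2·(1/2)^3 = 1/4).
r to a first cousin = 1/8 (first cousins share one grandparent pair — two paths of length 4: r = 2·(1/2)^4 = 1/8).
r to a full sibling = 1/2 (full sibs share both parents — two paths of length 2: r = 2·(1/2)^2 = 1/2).
Summing one r·B term per recipient: 4·0.25·0.231 + 1·0.125·0.516 + 3·0.5·0.0434 = 0.3606.

0.3606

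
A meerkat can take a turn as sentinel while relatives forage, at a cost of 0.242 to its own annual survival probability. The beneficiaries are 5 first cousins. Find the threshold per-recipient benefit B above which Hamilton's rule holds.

0.3872

r to a first cousin = 1/8 (first cousins share one grandparent pair — two paths of length 4: r = 2·(1/2)^4 = 1/8).
Hamilton's rule with n recipients of equal r: n·r·B > C, so B > C/(n·r) = 0.242/(5·0.125) = 0.3872.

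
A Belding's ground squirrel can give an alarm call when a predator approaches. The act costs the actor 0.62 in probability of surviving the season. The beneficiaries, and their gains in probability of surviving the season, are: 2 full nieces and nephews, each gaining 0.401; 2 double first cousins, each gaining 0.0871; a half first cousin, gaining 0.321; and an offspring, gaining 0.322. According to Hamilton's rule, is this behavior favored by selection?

No

Hamilton's rule: the trait is favored when the sum of r·B over every recipient exceeds the actor's cost C.
r to a full niece or nephew = 1/4 (full aunt/uncle↔niece/nephew: two paths of length 3 through the shared grandparent pair: r = 2·(1/2)^3 = 1/4).
r to a double first cousin = 1/4 (double first cousins share both grandparent pairs — four paths of length 4: r = 4·(1/2)^4 = 1/4).
r to a half first cousin = 0.0625 (half first cousins share one grandparent — one path of length 4: r = (1/2)^4 = 1/16).
r to an offspring = 0.5 (one parent–offspring link: r = (1/2)^1 = 1/2).
Summing one r·B term per recipient: 2·0.25·0.401 + 2·0.25·0.0871 + 1·0.0625·0.321 + 1·0.5·0.322 = 0.4251125.
0.4251125 < 0.62: the indirect benefit is less than the cost.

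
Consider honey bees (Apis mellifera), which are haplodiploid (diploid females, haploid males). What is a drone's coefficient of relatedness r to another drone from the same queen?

0.5

Haploid brothers each carry a random half of the queen's diploid genome, so on average they share half: r = 1/2.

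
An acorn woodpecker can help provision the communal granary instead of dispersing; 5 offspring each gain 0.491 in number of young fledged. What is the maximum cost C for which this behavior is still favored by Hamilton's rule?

r to an offspring = 1/2 (one parent–offspring link: r = (1/2)^1 = 1/2).
Hamilton's rule: n·r·B > C, so the trait is favored while C < n·r·B = 5·0.5·0.491 = 1.2275.

1.2275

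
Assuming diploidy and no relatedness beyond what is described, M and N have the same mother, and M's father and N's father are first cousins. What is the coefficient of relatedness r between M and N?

Independent pedigree routes through distinct common ancestors add.
M and N are related in two ways: half-sibs through their shared mother (r = 1/4) and second cousins through their fathers (r = 1/32).
r = 1/4 + 1/32 = 9/32 = 0.28125.

0.28125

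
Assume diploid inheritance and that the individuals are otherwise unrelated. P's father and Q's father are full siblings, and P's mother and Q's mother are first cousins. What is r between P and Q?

0.15625

Wright's path rule: contributions from independent ancestry routes add.
P and Q are related in two ways: first cousins through their fathers (r = 1/8) and second cousins through their mothers (r = 1/32).
r = 1/8 + 1/32 = 0.15625.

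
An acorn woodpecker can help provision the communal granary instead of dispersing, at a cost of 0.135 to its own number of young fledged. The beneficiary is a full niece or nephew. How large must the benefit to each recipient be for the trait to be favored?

r to a full niece or nephew = 1/4 (full aunt/uncle↔niece/nephew: two paths of length 3 through the shared grandparent pair: r = 2·(1/2)^3 = 1/4).
Hamilton's rule with n recipients of equal r: n·r·B > C, so B > C/(n·r) = 0.135/(1·0.25) = 0.54.

0.54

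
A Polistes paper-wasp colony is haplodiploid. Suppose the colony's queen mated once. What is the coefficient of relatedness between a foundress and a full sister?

0.75

Haplodiploid full sisters inherit their father's entire haploid genome identically (contributing 1/2) and on average half of their mother's contribution (1/2 · 1/2 = 1/4); r = 1/2 + 1/4 = 3/4.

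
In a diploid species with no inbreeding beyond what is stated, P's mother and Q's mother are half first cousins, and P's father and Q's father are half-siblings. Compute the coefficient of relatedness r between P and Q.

0.078125

With two independent routes of shared ancestry, r is the sum of the two contributions.
P and Q are related in two ways: half second cousins through their mothers (r = 1/64) and half first cousins through their fathers (r = 1/16).
r = 1/64 + 1/16 = 5/64 = 0.078125.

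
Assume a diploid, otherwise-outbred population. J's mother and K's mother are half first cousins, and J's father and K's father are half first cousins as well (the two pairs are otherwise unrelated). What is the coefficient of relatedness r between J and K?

With two independent routes of shared ancestry, r is the sum of the two contributions.
J and K are related in two ways: half second cousins through their mothers (r = 1/64) and half second cousins through their fathers (r = 1/64).
r = 1/64 + 1/64 = 1/32 = 0.03125.

0.03125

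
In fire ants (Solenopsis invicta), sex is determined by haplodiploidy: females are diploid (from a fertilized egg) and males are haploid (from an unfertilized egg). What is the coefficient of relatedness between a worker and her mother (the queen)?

0.5

One meiotic link between diploid queen and diploid daughter: r = 1/2.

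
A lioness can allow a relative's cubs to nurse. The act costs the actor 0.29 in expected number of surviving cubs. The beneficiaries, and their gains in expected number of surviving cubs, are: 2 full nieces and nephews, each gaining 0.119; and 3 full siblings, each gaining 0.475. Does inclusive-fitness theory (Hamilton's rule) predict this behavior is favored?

Hamilton's rule: the trait is favored when the sum of r·B over every recipient exceeds the actor's cost C.
r to a full niece or nephew = 0.25 (full aunt/uncle↔niece/nephew: two paths of length 3 through the shared grandparent pair: r = 2·(1/2)^3 = 1/4).
r to a full sibling = 1/2 (full sibs share both parents — two paths of length 2: r = 2·(1/2)^2 = 1/2).
Summing one r·B term per recipient: 2·0.25·0.119 + 3·0.5·0.475 = 0.772.
0.772 > 0.29: the indirect benefit exceeds the cost.

Yes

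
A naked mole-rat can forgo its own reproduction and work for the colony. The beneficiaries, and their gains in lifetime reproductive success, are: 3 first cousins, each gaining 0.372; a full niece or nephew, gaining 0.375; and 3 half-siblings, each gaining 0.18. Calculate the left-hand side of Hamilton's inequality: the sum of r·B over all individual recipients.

r to a first cousin = 1/8 (first cousins share one grandparent pair — two paths of length 4: r = 2·(1/2)^4 = 1/8).
r to a full niece or nephew = 1/4 (full aunt/uncle↔niece/nephew: two paths of length 3 through the shared grandparent pair: r = 2·(1/2)^3 = 1/4).
r to a half-sibling = 1/4 (half-sibs share one parent — one path of length 2: r = (1/2)^2 = 1/4).
Summing one r·B term per recipient: 3·0.125·0.372 + 1·0.25·0.375 + 3·0.25·0.18 = 0.36825.

0.36825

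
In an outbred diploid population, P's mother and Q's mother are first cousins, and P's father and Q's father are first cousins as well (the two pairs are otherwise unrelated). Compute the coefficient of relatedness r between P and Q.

0.0625

Wright's path rule: contributions from independent ancestry routes add.
P and Q are related in two ways: second cousins through their mothers (r = 1/32) and second cousins through their fathers (r = 1/32).
r = 1/32 + 1/32 = 1/16 = 0.0625.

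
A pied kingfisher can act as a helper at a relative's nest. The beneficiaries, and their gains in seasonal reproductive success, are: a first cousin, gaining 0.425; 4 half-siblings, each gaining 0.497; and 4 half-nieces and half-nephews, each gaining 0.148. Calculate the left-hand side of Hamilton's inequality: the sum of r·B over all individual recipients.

0.624125

r to a first cousin = 0.125 (first cousins share one grandparent pair — two paths of length 4: r = 2·(1/2)^4 = 1/8).
r to a half-sibling = 0.25 (half-sibs share one parent — one path of length 2: r = (1/2)^2 = 1/4).
r to a half-niece or half-nephew = 1/8 (half-aunt/uncle↔niece/nephew: one path of length 3: r = (1/2)^3 = 1/8).
Summing one r·B term per recipient: 1·0.125·0.425 + 4·0.25·0.497 + 4·0.125·0.148 = 0.624125.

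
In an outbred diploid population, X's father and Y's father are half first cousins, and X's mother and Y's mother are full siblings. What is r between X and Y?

Relatedness sums over independent paths through distinct common ancestors.
X and Y are related in two ways: half second cousins through their fathers (r = 1/64) and first cousins through their mothers (r = 1/8).
r = 1/64 + 1/8 = 0.140625.

0.140625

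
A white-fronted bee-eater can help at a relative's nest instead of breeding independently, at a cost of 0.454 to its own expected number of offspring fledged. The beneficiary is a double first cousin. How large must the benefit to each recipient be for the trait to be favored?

1.816

r to a double first cousin = 1/4 (double first cousins share both grandparent pairs — four paths of length 4: r = 4·(1/2)^4 = 1/4).
Hamilton's rule with n recipients of equal r: n·r·B > C, so B > C/(n·r) = 0.454/(1·0.25) = 1.816.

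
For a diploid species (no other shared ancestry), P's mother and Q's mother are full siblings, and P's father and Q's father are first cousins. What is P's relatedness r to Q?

Relatedness sums over independent paths through distinct common ancestors.
P and Q are related in two ways: first cousins through their mothers (r = 1/8) and second cousins through their fathers (r = 1/32).
r = 1/8 + 1/32 = 5/32 = 0.15625.

0.15625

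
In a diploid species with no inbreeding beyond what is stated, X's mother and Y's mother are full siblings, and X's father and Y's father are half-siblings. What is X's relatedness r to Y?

With two independent routes of shared ancestry, r is the sum of the two contributions.
X and Y are related in two ways: first cousins through their mothers (r = 1/8) and half first cousins through their fathers (r = 1/16).
r = 1/8 + 1/16 = 3/16 = 0.1875.

0.1875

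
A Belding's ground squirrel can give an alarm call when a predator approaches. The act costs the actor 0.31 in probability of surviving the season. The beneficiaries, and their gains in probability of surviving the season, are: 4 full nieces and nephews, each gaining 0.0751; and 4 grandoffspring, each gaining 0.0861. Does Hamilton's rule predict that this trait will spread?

No

Hamilton's rule: the trait is favored when the sum of r·B over every recipient exceeds the actor's cost C.
r to a full niece or nephew = 0.25 (full aunt/uncle↔niece/nephew: two paths of length 3 through the shared grandparent pair: r = 2·(1/2)^3 = 1/4).
r to a grandoffspring = 0.25 (two parent–offspring links: r = (1/2)^2 = 1/4).
Summing one r·B term per recipient: 4·0.25·0.0751 + 4·0.25·0.0861 = 0.1612.
0.1612 < 0.31: the indirect benefit is less than the cost.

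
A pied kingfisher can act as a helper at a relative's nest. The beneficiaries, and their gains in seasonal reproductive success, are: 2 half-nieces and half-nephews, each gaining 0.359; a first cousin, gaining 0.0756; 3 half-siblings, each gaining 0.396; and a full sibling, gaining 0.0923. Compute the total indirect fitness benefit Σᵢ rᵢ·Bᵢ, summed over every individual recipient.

r to a half-niece or half-nephew = 0.125 (half-aunt/uncle↔niece/nephew: one path of length 3: r = (1/2)^3 = 1/8).
r to a first cousin = 1/8 (first cousins share one grandparent pair — two paths of length 4: r = 2·(1/2)^4 = 1/8).
r to a half-sibling = 0.25 (half-sibs share one parent — one path of length 2: r = (1/2)^2 = 1/4).
r to a full sibling = 0.5 (full sibs share both parents — two paths of length 2: r = 2·(1/2)^2 = 1/2).
Summing one r·B term per recipient: 2·0.125·0.359 + 1·0.125·0.0756 + 3·0.25·0.396 + 1·0.5·0.0923 = 0.44235.

0.44235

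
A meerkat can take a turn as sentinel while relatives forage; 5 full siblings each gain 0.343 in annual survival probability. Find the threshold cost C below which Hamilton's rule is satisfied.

0.8575

r to a full sibling = 1/2 (full sibs share both parents — two paths of length 2: r = 2·(1/2)^2 = 1/2).
Hamilton's rule: n·r·B > C, so the trait is favored while C < n·r·B = 5·0.5·0.343 = 0.8575.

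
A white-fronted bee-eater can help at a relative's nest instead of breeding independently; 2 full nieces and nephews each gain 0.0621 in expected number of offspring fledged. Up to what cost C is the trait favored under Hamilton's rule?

0.03105

r to a full niece or nephew = 1/4 (full aunt/uncle↔niece/nephew: two paths of length 3 through the shared grandparent pair: r = 2·(1/2)^3 = 1/4).
Hamilton's rule: n·r·B > C, so the trait is favored while C < n·r·B = 2·0.25·0.0621 = 0.03105.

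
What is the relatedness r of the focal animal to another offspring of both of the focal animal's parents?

0.5

Each parent–offspring link contributes a factor of 1/2, and independent paths through distinct common ancestors add.
Full sibs share both parents — two paths of length 2: r = 2·(1/2)^2 = 1/2.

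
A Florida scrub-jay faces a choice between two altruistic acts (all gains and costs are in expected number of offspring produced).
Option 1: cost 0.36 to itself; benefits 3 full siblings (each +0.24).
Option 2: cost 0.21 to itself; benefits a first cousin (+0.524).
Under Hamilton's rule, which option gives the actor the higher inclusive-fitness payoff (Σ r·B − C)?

Option 1

Option 1: r to a full sibling = 0.5.
Option 1: Σ r·B − C = (3·0.5·0.24) − 0.36 = 0.
Option 2: r to a first cousin = 0.125.
Option 2: Σ r·B − C = (1·0.125·0.524) − 0.21 = -0.1445.
Option 1 has the higher net inclusive-fitness payoff.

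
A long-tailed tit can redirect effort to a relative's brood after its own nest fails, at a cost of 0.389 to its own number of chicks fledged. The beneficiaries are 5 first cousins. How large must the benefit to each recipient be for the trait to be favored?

r to a first cousin = 1/8 (first cousins share one grandparent pair — two paths of length 4: r = 2·(1/2)^4 = 1/8).
Hamilton's rule with n recipients of equal r: n·r·B > C, so B > C/(n·r) = 0.389/(5·0.125) = 0.6224.

0.6224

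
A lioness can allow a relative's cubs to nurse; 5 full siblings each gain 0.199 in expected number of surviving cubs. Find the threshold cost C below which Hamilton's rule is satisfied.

0.4975

r to a full sibling = 1/2 (full sibs share both parents — two paths of length 2: r = 2·(1/2)^2 = 1/2).
Hamilton's rule: n·r·B > C, so the trait is favored while C < n·r·B = 5·0.5·0.199 = 0.4975.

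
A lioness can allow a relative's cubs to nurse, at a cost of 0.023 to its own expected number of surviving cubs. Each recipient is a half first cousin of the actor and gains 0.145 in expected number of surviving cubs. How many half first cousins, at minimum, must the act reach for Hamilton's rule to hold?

3

r to a half first cousin = 0.0625 (half first cousins share one grandparent — one path of length 4: r = (1/2)^4 = 1/16).
Hamilton's rule: n·r·B > C  ⇒  n > C/(r·B) = 0.023/(0.0625·0.145) = 2.538.
The smallest integer exceeding 2.538 is 3.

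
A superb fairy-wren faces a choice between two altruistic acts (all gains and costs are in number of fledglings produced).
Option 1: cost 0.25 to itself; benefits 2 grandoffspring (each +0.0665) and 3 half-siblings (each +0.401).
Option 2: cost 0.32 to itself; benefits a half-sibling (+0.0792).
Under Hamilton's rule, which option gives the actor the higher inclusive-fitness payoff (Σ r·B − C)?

Option 1

Option 1: r to a grandoffspring = 0.25.
Option 1: r to a half-sibling = 0.25.
Option 1: Σ r·B − C = (2·0.25·0.0665 + 3·0.25·0.401) − 0.25 = 0.084.
Option 2: r to a half-sibling = 0.25.
Option 2: Σ r·B − C = (1·0.25·0.0792) − 0.32 = -0.3002.
Option 1 has the higher net inclusive-fitness payoff.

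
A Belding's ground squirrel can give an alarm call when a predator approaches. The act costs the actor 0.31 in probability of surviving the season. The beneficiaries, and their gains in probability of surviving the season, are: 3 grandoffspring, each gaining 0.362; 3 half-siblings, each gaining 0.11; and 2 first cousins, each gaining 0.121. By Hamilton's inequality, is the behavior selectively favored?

Hamilton's rule: the trait is favored when the sum of r·B over every recipient exceeds the actor's cost C.
r to a grandoffspring = 1/4 (two parent–offspring links: r = (1/2)^2 = 1/4).
r to a half-sibling = 0.25 (half-sibs share one parent — one path of length 2: r = (1/2)^2 = 1/4).
r to a first cousin = 0.125 (first cousins share one grandparent pair — two paths of length 4: r = 2·(1/2)^4 = 1/8).
Summing one r·B term per recipient: 3·0.25·0.362 + 3·0.25·0.11 + 2·0.125·0.121 = 0.38425.
0.38425 > 0.31: the indirect benefit exceeds the cost.

Yes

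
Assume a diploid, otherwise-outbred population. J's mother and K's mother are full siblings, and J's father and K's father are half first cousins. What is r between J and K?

With two independent routes of shared ancestry, r is the sum of the two contributions.
J and K are related in two ways: first cousins through their mothers (r = 1/8) and half second cousins through their fathers (r = 1/64).
r = 1/8 + 1/64 = 0.140625.

0.140625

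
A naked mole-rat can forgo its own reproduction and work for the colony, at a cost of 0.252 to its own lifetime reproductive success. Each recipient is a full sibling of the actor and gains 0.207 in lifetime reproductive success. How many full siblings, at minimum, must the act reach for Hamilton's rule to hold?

3

r to a full sibling = 1/2 (full sibs share both parents — two paths of length 2: r = 2·(1/2)^2 = 1/2).
Hamilton's rule: n·r·B > C  ⇒  n > C/(r·B) = 0.252/(0.5·0.207) = 2.435.
The smallest integer exceeding 2.435 is 3.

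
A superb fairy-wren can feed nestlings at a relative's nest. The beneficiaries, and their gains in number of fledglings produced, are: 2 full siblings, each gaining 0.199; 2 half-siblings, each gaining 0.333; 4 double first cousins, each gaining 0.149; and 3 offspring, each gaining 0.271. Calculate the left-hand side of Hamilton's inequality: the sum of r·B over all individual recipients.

r to a full sibling = 0.5 (full sibs share both parents — two paths of length 2: r = 2·(1/2)^2 = 1/2).
r to a half-sibling = 1/4 (half-sibs share one parent — one path of length 2: r = (1/2)^2 = 1/4).
r to a double first cousin = 0.25 (double first cousins share both grandparent pairs — four paths of length 4: r = 4·(1/2)^4 = 1/4).
r to an offspring = 0.5 (one parent–offspring link: r = (1/2)^1 = 1/2).
Summing one r·B term per recipient: 2·0.5·0.199 + 2·0.25·0.333 + 4·0.25·0.149 + 3·0.5·0.271 = 0.921.

0.921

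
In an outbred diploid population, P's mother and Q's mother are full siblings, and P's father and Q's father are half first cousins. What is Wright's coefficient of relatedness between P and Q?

0.140625

Independent pedigree routes through distinct common ancestors add.
P and Q are related in two ways: first cousins through their mothers (r = 1/8) and half second cousins through their fathers (r = 1/64).
r = 1/8 + 1/64 = 0.140625.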